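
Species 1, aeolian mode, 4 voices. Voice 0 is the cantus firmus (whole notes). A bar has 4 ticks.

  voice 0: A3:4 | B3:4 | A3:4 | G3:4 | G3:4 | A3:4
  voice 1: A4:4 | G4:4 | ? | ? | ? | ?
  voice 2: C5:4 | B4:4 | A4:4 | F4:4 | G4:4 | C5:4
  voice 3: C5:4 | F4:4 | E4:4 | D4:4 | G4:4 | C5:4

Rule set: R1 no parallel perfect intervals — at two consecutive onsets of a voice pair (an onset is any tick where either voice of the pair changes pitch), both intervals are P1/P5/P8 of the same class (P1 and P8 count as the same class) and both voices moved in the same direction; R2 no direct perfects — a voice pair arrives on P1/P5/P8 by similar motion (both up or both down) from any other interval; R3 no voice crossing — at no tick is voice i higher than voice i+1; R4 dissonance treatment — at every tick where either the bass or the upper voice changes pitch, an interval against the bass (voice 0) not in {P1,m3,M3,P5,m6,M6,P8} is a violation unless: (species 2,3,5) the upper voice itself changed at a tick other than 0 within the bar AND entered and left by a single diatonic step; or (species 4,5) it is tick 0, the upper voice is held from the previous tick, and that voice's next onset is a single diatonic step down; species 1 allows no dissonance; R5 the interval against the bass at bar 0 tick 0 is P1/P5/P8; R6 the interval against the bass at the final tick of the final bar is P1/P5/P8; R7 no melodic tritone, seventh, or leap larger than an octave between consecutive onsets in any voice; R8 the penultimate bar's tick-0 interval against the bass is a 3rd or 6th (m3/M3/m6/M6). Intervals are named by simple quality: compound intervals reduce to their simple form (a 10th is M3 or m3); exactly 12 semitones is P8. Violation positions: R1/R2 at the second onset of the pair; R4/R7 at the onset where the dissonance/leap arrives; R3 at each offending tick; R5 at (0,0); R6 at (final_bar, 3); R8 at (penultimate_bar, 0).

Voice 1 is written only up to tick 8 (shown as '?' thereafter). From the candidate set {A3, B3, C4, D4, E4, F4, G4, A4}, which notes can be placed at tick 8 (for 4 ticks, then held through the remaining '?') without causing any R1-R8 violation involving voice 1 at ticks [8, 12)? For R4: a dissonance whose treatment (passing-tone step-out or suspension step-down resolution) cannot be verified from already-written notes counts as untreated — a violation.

{A4, C4, F4}

A3: violates R2,R7
B3: violates R4
C4: legal
D4: violates R2,R4
E4: violates R2
F4: legal
G4: violates R4
A4: legal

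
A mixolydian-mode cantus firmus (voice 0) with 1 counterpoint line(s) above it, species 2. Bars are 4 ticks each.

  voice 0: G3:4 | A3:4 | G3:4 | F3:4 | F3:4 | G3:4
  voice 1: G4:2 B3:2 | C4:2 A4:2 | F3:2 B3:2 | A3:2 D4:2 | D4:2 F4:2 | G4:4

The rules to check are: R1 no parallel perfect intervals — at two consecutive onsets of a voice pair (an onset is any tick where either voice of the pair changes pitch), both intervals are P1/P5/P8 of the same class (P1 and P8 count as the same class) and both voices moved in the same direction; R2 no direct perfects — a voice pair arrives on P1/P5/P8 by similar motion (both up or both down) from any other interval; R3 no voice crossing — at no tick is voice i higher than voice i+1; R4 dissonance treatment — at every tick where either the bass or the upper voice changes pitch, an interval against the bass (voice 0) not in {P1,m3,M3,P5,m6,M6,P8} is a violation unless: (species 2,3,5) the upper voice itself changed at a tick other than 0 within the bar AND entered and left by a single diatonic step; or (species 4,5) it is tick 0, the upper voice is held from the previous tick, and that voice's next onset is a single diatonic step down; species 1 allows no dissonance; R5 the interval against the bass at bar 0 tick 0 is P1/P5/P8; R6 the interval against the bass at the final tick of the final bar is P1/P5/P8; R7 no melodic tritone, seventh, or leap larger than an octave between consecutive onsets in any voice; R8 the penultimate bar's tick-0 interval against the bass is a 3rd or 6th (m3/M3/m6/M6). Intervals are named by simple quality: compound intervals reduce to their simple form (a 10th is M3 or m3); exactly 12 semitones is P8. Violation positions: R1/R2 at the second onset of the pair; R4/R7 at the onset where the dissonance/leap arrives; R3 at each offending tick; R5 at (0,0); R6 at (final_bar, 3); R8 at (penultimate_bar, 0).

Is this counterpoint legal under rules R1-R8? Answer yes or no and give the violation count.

No (6 violations)

bar 0: v0=G3 v1=G4 (P8)
bar 1: v0=A3 v1=C4 (m3)
bar 2: v0=G3 v1=F3 (M2)
bar 3: v0=F3 v1=A3 (M3)
bar 4: v0=F3 v1=D4 (M6)
bar 5: v0=G3 v1=G4 (P8)
  R3 @ bar2.0: G3 above F3
  R4 @ bar2.0: G3/F3 M2 untreated
  R7 @ bar2.0: A4->F3 leap 16st
  R3 @ bar2.1: G3 above F3
  R7 @ bar2.2: F3->B3 leap 6st
  R1 @ bar5.0: F3/F4 P8 -> G3/G4 P8 similar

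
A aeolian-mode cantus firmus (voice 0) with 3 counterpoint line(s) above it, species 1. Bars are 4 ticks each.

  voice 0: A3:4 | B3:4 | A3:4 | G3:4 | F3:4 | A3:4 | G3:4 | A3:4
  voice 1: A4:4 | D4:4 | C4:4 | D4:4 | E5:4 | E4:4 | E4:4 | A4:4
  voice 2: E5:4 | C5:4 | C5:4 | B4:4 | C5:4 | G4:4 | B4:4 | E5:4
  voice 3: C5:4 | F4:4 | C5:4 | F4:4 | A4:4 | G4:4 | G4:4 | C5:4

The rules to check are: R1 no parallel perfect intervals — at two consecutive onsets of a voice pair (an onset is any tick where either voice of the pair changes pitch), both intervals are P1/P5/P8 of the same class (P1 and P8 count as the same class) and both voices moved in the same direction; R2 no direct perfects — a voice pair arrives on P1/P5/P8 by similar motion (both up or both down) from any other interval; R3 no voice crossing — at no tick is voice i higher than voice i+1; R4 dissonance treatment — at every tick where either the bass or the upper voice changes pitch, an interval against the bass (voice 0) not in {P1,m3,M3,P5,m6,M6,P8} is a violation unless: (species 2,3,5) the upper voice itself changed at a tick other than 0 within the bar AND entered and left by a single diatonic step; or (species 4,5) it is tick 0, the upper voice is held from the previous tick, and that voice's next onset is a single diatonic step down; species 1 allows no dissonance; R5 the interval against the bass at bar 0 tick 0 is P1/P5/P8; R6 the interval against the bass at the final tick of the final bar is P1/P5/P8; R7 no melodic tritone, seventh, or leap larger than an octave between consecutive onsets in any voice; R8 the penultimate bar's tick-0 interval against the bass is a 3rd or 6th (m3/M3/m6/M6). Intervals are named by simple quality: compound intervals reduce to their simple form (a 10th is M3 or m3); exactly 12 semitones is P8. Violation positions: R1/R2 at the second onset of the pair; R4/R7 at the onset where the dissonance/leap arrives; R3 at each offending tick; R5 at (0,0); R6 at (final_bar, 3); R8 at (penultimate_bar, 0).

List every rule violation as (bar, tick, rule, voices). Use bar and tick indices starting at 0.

(0, 0, R3, (2, 3))
(0, 0, R5, (0, 3))
(0, 1, R3, (2, 3))
(0, 2, R3, (2, 3))
(0, 3, R3, (2, 3))
(1, 0, R2, (2, 3))
(1, 0, R3, (2, 3))
(1, 0, R4, (0, 2))
(1, 0, R4, (0, 3))
(1, 1, R3, (2, 3))
(1, 2, R3, (2, 3))
(1, 3, R3, (2, 3))
(3, 0, R3, (2, 3))
(3, 0, R4, (0, 3))
(3, 1, R3, (2, 3))
(3, 2, R3, (2, 3))
(3, 3, R3, (2, 3))
(4, 0, R2, (1, 3))
(4, 0, R3, (1, 2))
(4, 0, R3, (2, 3))
(4, 0, R4, (0, 1))
(4, 0, R7, (1,))
(4, 1, R3, (1, 2))
(4, 1, R3, (2, 3))
(4, 2, R3, (1, 2))
(4, 2, R3, (2, 3))
(4, 3, R3, (1, 2))
(4, 3, R3, (2, 3))
(5, 0, R2, (2, 3))
(5, 0, R4, (0, 2))
(5, 0, R4, (0, 3))
(6, 0, R3, (2, 3))
(6, 0, R8, (0, 3))
(6, 1, R3, (2, 3))
(6, 2, R3, (2, 3))
(6, 3, R3, (2, 3))
(7, 0, R1, (1, 2))
(7, 0, R2, (0, 1))
(7, 0, R2, (0, 2))
(7, 0, R3, (2, 3))
(7, 1, R3, (2, 3))
(7, 2, R3, (2, 3))
(7, 3, R3, (2, 3))
(7, 3, R6, (0, 3))

bar 0: v0=A3 v1=A4 v2=E5 v3=C5 downbeat m3
bar 1: v0=B3 v1=D4 v2=C5 v3=F4 downbeat TT
bar 2: v0=A3 v1=C4 v2=C5 v3=C5 downbeat m3
bar 3: v0=G3 v1=D4 v2=B4 v3=F4 downbeat m7
bar 4: v0=F3 v1=E5 v2=C5 v3=A4 downbeat M3
bar 5: v0=A3 v1=E4 v2=G4 v3=G4 downbeat m7
bar 6: v0=G3 v1=E4 v2=B4 v3=G4 downbeat P8
bar 7: v0=A3 v1=A4 v2=E5 v3=C5 downbeat m3
  -> R3 @ bar 0 tick 0 v(2, 3): E5 above C5
  -> R5 @ bar 0 tick 0 v(0, 3): opens on m3
  -> R3 @ bar 0 tick 1 v(2, 3): E5 above C5
  -> R3 @ bar 0 tick 2 v(2, 3): E5 above C5
  -> R3 @ bar 0 tick 3 v(2, 3): E5 above C5
  -> R2 @ bar 1 tick 0 v(2, 3): E5/C5 M3 -> C5/F4 P5 similar
  -> R3 @ bar 1 tick 0 v(2, 3): C5 above F4
  -> R4 @ bar 1 tick 0 v(0, 2): B3/C5 m2 untreated
  -> R4 @ bar 1 tick 0 v(0, 3): B3/F4 TT untreated
  -> R3 @ bar 1 tick 1 v(2, 3): C5 above F4
  -> R3 @ bar 1 tick 2 v(2, 3): C5 above F4
  -> R3 @ bar 1 tick 3 v(2, 3): C5 above F4
  -> R3 @ bar 3 tick 0 v(2, 3): B4 above F4
  -> R4 @ bar 3 tick 0 v(0, 3): G3/F4 m7 untreated
  -> R3 @ bar 3 tick 1 v(2, 3): B4 above F4
  -> R3 @ bar 3 tick 2 v(2, 3): B4 above F4
  -> R3 @ bar 3 tick 3 v(2, 3): B4 above F4
  -> R2 @ bar 4 tick 0 v(1, 3): D4/F4 m3 -> E5/A4 P5 similar
  -> R3 @ bar 4 tick 0 v(1, 2): E5 above C5
  -> R3 @ bar 4 tick 0 v(2, 3): C5 above A4
  -> R4 @ bar 4 tick 0 v(0, 1): F3/E5 M7 untreated
  -> R7 @ bar 4 tick 0 v(1,): D4->E5 leap 14st
  -> R3 @ bar 4 tick 1 v(1, 2): E5 above C5
  -> R3 @ bar 4 tick 1 v(2, 3): C5 above A4
  -> R3 @ bar 4 tick 2 v(1, 2): E5 above C5
  -> R3 @ bar 4 tick 2 v(2, 3): C5 above A4
  -> R3 @ bar 4 tick 3 v(1, 2): E5 above C5
  -> R3 @ bar 4 tick 3 v(2, 3): C5 above A4
  -> R2 @ bar 5 tick 0 v(2, 3): C5/A4 m3 -> G4/G4 P1 similar
  -> R4 @ bar 5 tick 0 v(0, 2): A3/G4 m7 untreated
  -> R4 @ bar 5 tick 0 v(0, 3): A3/G4 m7 untreated
  -> R3 @ bar 6 tick 0 v(2, 3): B4 above G4
  -> R8 @ bar 6 tick 0 v(0, 3): penult P8 not 3rd/6th
  -> R3 @ bar 6 tick 1 v(2, 3): B4 above G4
  -> R3 @ bar 6 tick 2 v(2, 3): B4 above G4
  -> R3 @ bar 6 tick 3 v(2, 3): B4 above G4
  -> R1 @ bar 7 tick 0 v(1, 2): E4/B4 P5 -> A4/E5 P5 similar
  -> R2 @ bar 7 tick 0 v(0, 1): G3/E4 M6 -> A3/A4 P8 similar
  -> R2 @ bar 7 tick 0 v(0, 2): G3/B4 M3 -> A3/E5 P5 similar
  -> R3 @ bar 7 tick 0 v(2, 3): E5 above C5
  -> R3 @ bar 7 tick 1 v(2, 3): E5 above C5
  -> R3 @ bar 7 tick 2 v(2, 3): E5 above C5
  -> R3 @ bar 7 tick 3 v(2, 3): E5 above C5
  -> R6 @ bar 7 tick 3 v(0, 3): closes on m3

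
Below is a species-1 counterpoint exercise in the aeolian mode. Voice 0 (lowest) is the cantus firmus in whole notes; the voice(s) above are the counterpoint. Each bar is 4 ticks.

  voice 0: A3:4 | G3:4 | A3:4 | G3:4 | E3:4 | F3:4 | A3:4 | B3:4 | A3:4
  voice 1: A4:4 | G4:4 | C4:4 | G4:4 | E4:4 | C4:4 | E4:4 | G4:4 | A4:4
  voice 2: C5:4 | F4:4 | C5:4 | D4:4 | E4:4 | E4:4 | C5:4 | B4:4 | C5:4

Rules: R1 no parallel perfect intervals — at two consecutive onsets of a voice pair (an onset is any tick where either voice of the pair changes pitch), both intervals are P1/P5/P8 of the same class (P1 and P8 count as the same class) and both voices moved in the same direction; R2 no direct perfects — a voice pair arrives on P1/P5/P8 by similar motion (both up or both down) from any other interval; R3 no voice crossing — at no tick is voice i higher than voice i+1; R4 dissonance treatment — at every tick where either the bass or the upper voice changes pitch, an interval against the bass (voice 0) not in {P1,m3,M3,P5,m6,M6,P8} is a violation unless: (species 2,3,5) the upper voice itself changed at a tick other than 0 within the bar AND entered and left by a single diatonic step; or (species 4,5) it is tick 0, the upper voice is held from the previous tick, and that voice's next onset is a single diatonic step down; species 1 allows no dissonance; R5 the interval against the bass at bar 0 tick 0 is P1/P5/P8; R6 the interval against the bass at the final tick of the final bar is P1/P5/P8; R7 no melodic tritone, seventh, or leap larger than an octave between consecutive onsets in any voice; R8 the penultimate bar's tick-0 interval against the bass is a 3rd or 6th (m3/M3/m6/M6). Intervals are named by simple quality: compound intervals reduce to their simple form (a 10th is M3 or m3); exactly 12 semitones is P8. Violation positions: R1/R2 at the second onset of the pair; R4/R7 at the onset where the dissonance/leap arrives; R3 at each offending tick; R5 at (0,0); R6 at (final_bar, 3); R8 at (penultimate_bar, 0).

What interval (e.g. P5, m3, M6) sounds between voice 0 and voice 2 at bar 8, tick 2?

voice 0=A3 voice 2=C5 -> m3

m3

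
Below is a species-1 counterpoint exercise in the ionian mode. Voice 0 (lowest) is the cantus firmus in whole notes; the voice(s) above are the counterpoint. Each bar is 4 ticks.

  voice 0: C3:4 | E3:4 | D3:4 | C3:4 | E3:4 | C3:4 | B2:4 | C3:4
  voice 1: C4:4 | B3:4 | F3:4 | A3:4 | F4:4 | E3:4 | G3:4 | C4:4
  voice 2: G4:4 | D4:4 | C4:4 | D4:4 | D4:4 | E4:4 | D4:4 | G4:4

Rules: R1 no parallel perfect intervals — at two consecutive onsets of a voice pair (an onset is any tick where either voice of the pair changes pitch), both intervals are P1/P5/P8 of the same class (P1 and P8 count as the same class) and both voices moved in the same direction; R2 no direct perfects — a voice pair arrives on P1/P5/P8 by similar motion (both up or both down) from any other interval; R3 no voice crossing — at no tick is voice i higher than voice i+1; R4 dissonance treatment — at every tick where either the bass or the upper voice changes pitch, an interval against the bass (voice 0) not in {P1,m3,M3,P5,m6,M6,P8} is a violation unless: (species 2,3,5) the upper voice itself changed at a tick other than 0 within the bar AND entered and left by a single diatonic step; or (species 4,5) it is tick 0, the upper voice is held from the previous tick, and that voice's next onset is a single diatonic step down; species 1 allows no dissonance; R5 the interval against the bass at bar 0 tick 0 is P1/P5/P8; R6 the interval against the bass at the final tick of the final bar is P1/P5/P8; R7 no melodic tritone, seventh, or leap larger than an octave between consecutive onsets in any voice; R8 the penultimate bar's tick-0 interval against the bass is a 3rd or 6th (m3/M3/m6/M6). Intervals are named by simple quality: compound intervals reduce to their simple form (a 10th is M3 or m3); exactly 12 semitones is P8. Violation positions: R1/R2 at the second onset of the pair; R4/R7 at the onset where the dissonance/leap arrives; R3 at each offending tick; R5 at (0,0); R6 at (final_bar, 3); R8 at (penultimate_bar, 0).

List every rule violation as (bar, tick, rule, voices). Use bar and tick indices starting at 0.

(1, 0, R4, (0, 2))
(2, 0, R2, (1, 2))
(2, 0, R4, (0, 2))
(2, 0, R7, (1,))
(3, 0, R4, (0, 2))
(4, 0, R3, (1, 2))
(4, 0, R4, (0, 1))
(4, 0, R4, (0, 2))
(4, 1, R3, (1, 2))
(4, 2, R3, (1, 2))
(4, 3, R3, (1, 2))
(5, 0, R7, (1,))
(7, 0, R1, (1, 2))
(7, 0, R2, (0, 1))
(7, 0, R2, (0, 2))

bar 0: v0=C3 v1=C4 v2=G4 downbeat P5
bar 1: v0=E3 v1=B3 v2=D4 downbeat m7
bar 2: v0=D3 v1=F3 v2=C4 downbeat m7
bar 3: v0=C3 v1=A3 v2=D4 downbeat M2
bar 4: v0=E3 v1=F4 v2=D4 downbeat m7
bar 5: v0=C3 v1=E3 v2=E4 downbeat M3
bar 6: v0=B2 v1=G3 v2=D4 downbeat m3
bar 7: v0=C3 v1=C4 v2=G4 downbeat P5
  -> R4 @ bar 1 tick 0 v(0, 2): E3/D4 m7 untreated
  -> R2 @ bar 2 tick 0 v(1, 2): B3/D4 m3 -> F3/C4 P5 similar
  -> R4 @ bar 2 tick 0 v(0, 2): D3/C4 m7 untreated
  -> R7 @ bar 2 tick 0 v(1,): B3->F3 leap 6st
  -> R4 @ bar 3 tick 0 v(0, 2): C3/D4 M2 untreated
  -> R3 @ bar 4 tick 0 v(1, 2): F4 above D4
  -> R4 @ bar 4 tick 0 v(0, 1): E3/F4 m2 untreated
  -> R4 @ bar 4 tick 0 v(0, 2): E3/D4 m7 untreated
  -> R3 @ bar 4 tick 1 v(1, 2): F4 above D4
  -> R3 @ bar 4 tick 2 v(1, 2): F4 above D4
  -> R3 @ bar 4 tick 3 v(1, 2): F4 above D4
  -> R7 @ bar 5 tick 0 v(1,): F4->E3 leap 13st
  -> R1 @ bar 7 tick 0 v(1, 2): G3/D4 P5 -> C4/G4 P5 similar
  -> R2 @ bar 7 tick 0 v(0, 1): B2/G3 m6 -> C3/C4 P8 similar
  -> R2 @ bar 7 tick 0 v(0, 2): B2/D4 m3 -> C3/G4 P5 similar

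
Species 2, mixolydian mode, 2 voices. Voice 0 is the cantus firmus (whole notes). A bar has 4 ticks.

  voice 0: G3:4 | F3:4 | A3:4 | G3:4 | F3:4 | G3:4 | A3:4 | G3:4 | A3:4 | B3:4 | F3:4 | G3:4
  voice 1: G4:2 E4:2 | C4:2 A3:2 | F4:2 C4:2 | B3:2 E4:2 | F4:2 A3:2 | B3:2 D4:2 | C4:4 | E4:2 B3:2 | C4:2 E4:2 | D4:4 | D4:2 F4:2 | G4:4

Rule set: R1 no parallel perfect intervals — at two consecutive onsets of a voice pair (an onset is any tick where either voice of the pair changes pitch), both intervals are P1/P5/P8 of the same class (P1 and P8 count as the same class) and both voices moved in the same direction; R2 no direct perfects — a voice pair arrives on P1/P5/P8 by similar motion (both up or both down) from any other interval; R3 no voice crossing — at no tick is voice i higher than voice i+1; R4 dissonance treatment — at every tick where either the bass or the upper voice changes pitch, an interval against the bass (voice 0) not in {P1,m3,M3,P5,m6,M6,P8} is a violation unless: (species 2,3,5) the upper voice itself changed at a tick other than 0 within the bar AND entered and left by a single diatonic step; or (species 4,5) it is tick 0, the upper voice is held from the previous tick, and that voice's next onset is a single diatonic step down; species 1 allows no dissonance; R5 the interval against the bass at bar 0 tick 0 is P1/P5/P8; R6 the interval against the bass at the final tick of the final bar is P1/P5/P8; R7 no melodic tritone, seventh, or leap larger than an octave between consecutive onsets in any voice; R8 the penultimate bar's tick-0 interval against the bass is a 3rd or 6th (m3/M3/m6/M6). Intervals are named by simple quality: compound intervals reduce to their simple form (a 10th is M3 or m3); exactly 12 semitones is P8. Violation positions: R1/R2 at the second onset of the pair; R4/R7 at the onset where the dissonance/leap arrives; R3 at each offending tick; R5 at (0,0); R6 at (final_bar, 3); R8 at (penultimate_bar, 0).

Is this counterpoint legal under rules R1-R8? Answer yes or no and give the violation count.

No (3 violations)

bar 0: v0=G3 v1=G4 (P8)
bar 1: v0=F3 v1=C4 (P5)
bar 2: v0=A3 v1=F4 (m6)
bar 3: v0=G3 v1=B3 (M3)
bar 4: v0=F3 v1=F4 (P8)
bar 5: v0=G3 v1=B3 (M3)
bar 6: v0=A3 v1=C4 (m3)
bar 7: v0=G3 v1=E4 (M6)
bar 8: v0=A3 v1=C4 (m3)
bar 9: v0=B3 v1=D4 (m3)
bar 10: v0=F3 v1=D4 (M6)
bar 11: v0=G3 v1=G4 (P8)
  R2 @ bar1.0: G3/E4 M6 -> F3/C4 P5 similar
  R7 @ bar10.0: B3->F3 leap 6st
  R1 @ bar11.0: F3/F4 P8 -> G3/G4 P8 similar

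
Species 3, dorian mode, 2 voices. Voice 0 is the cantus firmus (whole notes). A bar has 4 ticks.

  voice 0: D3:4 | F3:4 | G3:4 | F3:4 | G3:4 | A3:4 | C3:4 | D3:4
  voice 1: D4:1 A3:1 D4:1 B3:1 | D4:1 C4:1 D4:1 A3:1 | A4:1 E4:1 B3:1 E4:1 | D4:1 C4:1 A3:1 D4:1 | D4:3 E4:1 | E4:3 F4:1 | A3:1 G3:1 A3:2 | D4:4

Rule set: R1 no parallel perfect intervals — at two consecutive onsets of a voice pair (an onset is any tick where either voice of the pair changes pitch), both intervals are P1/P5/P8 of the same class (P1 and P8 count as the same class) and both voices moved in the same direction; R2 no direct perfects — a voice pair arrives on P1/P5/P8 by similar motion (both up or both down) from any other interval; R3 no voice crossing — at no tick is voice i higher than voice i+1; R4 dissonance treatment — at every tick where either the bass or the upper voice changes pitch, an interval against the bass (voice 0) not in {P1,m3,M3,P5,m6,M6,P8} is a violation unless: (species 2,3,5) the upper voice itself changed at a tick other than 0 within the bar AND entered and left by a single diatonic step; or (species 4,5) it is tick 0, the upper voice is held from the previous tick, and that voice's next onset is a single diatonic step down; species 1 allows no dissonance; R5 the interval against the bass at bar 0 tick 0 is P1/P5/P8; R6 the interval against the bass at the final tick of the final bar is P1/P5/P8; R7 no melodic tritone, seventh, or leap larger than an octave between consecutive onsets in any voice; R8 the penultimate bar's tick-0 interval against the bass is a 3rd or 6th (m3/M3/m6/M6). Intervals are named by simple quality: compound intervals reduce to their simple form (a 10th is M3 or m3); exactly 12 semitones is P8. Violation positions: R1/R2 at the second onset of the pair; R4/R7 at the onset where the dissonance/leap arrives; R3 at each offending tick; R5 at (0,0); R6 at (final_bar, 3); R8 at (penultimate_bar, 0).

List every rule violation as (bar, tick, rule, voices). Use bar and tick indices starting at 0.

bar 0: v0=D3 v1=D4 downbeat P8
bar 1: v0=F3 v1=D4 downbeat M6
bar 2: v0=G3 v1=A4 downbeat M2
bar 3: v0=F3 v1=D4 downbeat M6
bar 4: v0=G3 v1=D4 downbeat P5
bar 5: v0=A3 v1=E4 downbeat P5
bar 6: v0=C3 v1=A3 downbeat M6
bar 7: v0=D3 v1=D4 downbeat P8
  -> R4 @ bar 2 tick 0 v(0, 1): G3/A4 M2 untreated
  -> R2 @ bar 7 tick 0 v(0, 1): C3/A3 M6 -> D3/D4 P8 similar

(2, 0, R4, (0, 1))
(7, 0, R2, (0, 1))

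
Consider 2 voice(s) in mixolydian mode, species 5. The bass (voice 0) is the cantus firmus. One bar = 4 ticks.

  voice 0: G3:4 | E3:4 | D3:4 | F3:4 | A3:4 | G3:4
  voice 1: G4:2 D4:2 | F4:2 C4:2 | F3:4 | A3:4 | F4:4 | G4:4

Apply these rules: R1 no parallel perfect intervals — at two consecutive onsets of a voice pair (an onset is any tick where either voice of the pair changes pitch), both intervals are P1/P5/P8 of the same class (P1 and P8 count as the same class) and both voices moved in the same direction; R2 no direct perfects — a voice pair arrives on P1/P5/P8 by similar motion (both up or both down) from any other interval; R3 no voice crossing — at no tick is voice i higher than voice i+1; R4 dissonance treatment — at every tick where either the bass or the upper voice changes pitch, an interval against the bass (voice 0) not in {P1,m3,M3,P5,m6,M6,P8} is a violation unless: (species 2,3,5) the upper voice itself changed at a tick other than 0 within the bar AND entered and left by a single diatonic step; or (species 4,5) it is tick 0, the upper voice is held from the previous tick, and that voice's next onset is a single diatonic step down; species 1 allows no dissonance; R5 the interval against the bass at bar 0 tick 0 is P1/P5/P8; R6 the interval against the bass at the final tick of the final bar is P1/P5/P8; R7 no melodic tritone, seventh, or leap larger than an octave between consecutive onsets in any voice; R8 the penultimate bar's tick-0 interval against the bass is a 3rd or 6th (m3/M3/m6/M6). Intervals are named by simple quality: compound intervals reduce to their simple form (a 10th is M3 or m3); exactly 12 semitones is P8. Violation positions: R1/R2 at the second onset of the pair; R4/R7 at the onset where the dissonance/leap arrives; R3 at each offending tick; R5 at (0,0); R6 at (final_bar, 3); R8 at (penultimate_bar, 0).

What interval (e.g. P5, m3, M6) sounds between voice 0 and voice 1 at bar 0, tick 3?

P5

voice 0=G3 voice 1=D4 -> P5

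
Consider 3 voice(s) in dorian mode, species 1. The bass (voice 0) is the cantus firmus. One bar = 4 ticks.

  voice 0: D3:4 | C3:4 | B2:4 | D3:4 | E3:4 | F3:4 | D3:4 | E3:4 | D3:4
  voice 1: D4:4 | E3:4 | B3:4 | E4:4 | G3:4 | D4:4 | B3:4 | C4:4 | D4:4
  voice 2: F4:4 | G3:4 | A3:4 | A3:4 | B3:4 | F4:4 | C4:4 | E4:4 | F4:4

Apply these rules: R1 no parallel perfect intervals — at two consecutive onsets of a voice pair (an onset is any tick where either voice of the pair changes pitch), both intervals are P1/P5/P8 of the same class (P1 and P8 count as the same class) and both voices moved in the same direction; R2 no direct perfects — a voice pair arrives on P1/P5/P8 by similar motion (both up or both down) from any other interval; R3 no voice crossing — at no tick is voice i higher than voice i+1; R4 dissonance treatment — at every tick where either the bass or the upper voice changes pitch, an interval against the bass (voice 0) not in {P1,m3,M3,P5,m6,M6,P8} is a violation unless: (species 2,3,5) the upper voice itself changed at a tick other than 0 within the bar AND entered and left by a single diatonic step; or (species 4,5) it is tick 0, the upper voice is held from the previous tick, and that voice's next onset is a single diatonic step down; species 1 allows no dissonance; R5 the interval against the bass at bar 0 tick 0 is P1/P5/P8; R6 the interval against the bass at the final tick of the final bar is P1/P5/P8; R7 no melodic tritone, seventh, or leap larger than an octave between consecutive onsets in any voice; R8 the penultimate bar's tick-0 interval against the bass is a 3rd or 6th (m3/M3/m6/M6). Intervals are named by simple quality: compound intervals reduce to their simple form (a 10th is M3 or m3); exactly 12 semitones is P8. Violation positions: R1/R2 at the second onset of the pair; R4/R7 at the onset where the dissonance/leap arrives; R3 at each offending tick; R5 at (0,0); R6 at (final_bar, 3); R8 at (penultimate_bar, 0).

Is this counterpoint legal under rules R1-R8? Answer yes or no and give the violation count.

No (21 violations)

bar 0: v0=D3 v1=D4 v2=F4 (m3)
bar 1: v0=C3 v1=E3 v2=G3 (P5)
bar 2: v0=B2 v1=B3 v2=A3 (m7)
bar 3: v0=D3 v1=E4 v2=A3 (P5)
bar 4: v0=E3 v1=G3 v2=B3 (P5)
bar 5: v0=F3 v1=D4 v2=F4 (P8)
bar 6: v0=D3 v1=B3 v2=C4 (m7)
bar 7: v0=E3 v1=C4 v2=E4 (P8)
bar 8: v0=D3 v1=D4 v2=F4 (m3)
  R5 @ bar0.0: opens on m3
  R2 @ bar1.0: D3/F4 m3 -> C3/G3 P5 similar
  R7 @ bar1.0: D4->E3 leap 10st
  R7 @ bar1.0: F4->G3 leap 10st
  R3 @ bar2.0: B3 above A3
  R4 @ bar2.0: B2/A3 m7 untreated
  R3 @ bar2.1: B3 above A3
  R3 @ bar2.2: B3 above A3
  R3 @ bar2.3: B3 above A3
  R3 @ bar3.0: E4 above A3
  R4 @ bar3.0: D3/E4 M2 untreated
  R3 @ bar3.1: E4 above A3
  R3 @ bar3.2: E4 above A3
  R3 @ bar3.3: E4 above A3
  R1 @ bar4.0: D3/A3 P5 -> E3/B3 P5 similar
  R2 @ bar5.0: E3/B3 P5 -> F3/F4 P8 similar
  R7 @ bar5.0: B3->F4 leap 6st
  R4 @ bar6.0: D3/C4 m7 untreated
  R2 @ bar7.0: D3/C4 m7 -> E3/E4 P8 similar
  R8 @ bar7.0: penult P8 not 3rd/6th
  R6 @ bar8.3: closes on m3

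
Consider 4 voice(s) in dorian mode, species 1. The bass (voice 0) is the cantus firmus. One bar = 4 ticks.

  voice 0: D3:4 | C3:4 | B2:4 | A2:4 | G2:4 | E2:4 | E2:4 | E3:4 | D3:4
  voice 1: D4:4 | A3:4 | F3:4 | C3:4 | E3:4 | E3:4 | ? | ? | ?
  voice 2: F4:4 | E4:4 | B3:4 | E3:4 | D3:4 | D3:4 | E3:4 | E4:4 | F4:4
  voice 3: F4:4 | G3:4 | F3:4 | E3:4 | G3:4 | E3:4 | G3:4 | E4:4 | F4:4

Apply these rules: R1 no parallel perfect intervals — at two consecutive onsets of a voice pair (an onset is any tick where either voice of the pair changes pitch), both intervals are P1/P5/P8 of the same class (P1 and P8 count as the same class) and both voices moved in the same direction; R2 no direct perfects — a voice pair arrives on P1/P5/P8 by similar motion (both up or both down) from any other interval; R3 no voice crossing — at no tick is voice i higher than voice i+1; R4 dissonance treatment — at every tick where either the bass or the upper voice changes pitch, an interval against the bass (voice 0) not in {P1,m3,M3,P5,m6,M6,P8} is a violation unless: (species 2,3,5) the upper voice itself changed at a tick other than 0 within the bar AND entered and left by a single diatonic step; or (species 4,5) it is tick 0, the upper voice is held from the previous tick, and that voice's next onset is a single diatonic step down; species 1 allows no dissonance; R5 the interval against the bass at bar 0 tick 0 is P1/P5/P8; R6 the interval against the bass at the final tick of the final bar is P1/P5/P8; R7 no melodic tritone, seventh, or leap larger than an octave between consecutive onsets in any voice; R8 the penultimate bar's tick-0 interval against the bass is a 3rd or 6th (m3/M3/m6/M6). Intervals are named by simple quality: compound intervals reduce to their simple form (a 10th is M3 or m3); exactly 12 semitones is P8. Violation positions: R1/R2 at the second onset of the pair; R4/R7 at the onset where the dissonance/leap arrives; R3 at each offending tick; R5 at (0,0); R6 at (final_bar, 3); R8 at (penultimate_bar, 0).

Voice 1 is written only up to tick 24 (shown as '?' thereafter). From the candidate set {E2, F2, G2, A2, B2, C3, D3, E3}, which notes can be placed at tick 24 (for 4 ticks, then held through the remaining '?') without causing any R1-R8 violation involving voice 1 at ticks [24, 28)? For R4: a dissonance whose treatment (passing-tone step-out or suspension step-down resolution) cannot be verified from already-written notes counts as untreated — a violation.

E2: legal
F2: violates R4,R7
G2: legal
A2: violates R4
B2: legal
C3: legal
D3: violates R4
E3: legal

{B2, C3, E2, E3, G2}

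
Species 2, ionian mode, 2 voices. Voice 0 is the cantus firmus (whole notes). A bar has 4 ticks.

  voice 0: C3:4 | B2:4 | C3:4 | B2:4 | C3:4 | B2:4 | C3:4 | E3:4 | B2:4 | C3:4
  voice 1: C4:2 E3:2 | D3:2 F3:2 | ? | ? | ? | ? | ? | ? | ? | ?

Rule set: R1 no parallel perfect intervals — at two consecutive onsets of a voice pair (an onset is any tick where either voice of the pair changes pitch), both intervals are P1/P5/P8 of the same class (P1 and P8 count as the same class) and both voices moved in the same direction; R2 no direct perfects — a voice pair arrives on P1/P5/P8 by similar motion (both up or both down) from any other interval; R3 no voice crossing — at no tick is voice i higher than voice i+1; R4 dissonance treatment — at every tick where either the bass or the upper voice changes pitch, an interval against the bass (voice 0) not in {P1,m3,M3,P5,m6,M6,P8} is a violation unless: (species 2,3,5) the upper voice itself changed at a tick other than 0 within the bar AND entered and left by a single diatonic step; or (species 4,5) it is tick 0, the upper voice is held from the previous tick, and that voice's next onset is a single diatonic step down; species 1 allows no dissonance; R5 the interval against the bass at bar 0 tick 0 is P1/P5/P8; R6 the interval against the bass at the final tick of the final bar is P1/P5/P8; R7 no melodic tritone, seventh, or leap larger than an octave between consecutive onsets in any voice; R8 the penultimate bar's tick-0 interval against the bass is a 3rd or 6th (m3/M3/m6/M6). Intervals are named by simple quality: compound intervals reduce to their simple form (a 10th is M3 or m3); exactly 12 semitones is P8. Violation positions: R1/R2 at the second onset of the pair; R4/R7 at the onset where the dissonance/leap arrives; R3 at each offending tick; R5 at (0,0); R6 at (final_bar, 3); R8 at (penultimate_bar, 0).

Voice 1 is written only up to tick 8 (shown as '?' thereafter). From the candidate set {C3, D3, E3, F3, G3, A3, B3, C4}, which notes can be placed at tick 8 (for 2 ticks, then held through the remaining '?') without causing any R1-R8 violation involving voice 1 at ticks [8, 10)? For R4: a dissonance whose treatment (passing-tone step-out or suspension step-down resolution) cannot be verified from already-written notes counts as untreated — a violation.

{A3, C3, E3}

C3: legal
D3: violates R4
E3: legal
F3: violates R4
G3: violates R2
A3: legal
B3: violates R4,R7
C4: violates R2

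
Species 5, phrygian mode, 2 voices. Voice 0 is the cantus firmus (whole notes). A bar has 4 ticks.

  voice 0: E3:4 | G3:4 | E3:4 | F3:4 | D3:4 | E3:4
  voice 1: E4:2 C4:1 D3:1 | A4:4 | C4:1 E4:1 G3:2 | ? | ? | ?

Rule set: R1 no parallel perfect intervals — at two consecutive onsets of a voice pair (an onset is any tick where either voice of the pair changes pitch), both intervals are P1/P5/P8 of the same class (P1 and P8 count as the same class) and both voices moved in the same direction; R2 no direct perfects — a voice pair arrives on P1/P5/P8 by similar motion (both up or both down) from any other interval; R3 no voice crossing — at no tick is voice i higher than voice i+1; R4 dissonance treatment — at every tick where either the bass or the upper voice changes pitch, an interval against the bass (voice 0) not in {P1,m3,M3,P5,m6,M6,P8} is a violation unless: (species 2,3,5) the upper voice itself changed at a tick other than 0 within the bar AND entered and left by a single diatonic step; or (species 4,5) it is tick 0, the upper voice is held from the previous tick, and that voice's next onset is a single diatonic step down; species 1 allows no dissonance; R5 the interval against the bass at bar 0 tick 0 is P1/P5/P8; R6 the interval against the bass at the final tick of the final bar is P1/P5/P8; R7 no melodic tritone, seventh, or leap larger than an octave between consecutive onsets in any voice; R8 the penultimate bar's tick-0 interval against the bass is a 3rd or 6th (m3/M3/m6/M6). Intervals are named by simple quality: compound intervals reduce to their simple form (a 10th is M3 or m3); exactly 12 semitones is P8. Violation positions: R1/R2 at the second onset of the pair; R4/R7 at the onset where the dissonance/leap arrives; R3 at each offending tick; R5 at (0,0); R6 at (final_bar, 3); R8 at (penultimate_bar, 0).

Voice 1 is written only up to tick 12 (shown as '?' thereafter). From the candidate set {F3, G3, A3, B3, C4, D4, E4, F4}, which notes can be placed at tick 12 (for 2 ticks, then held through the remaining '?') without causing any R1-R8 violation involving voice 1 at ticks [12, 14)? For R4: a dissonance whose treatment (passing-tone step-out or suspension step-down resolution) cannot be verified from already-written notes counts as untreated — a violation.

F3: legal
G3: violates R4
A3: legal
B3: violates R4
C4: violates R2
D4: legal
E4: violates R4
F4: violates R2,R7

{A3, D4, F3}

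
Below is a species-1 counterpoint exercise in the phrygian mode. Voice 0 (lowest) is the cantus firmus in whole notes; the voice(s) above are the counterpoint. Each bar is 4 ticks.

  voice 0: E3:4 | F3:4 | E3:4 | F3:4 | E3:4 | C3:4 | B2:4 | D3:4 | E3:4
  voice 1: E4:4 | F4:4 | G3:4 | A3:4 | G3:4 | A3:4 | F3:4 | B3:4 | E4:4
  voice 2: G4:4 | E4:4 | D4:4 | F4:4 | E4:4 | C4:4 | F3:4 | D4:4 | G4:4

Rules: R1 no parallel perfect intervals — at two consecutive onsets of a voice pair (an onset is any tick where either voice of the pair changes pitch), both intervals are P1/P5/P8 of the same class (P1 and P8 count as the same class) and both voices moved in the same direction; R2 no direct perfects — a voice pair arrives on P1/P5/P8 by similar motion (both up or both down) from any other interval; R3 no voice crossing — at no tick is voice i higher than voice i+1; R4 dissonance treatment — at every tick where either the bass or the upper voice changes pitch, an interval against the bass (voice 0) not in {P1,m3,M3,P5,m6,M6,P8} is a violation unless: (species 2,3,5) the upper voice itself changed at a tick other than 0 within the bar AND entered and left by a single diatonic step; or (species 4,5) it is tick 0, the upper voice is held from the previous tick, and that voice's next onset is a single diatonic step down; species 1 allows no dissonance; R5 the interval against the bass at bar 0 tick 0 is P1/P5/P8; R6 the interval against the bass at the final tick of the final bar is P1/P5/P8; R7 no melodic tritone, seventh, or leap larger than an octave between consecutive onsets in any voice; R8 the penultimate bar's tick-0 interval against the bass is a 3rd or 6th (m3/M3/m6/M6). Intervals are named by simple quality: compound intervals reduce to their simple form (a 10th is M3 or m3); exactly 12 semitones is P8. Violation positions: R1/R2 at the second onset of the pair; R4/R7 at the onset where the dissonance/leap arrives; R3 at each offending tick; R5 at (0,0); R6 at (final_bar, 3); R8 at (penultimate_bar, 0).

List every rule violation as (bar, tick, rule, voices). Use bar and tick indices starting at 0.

bar 0: v0=E3 v1=E4 v2=G4 downbeat m3
bar 1: v0=F3 v1=F4 v2=E4 downbeat M7
bar 2: v0=E3 v1=G3 v2=D4 downbeat m7
bar 3: v0=F3 v1=A3 v2=F4 downbeat P8
bar 4: v0=E3 v1=G3 v2=E4 downbeat P8
bar 5: v0=C3 v1=A3 v2=C4 downbeat P8
bar 6: v0=B2 v1=F3 v2=F3 downbeat TT
bar 7: v0=D3 v1=B3 v2=D4 downbeat P8
bar 8: v0=E3 v1=E4 v2=G4 downbeat m3
  -> R5 @ bar 0 tick 0 v(0, 2): opens on m3
  -> R1 @ bar 1 tick 0 v(0, 1): E3/E4 P8 -> F3/F4 P8 similar
  -> R3 @ bar 1 tick 0 v(1, 2): F4 above E4
  -> R4 @ bar 1 tick 0 v(0, 2): F3/E4 M7 untreated
  -> R3 @ bar 1 tick 1 v(1, 2): F4 above E4
  -> R3 @ bar 1 tick 2 v(1, 2): F4 above E4
  -> R3 @ bar 1 tick 3 v(1, 2): F4 above E4
  -> R2 @ bar 2 tick 0 v(1, 2): F4/E4 m2 -> G3/D4 P5 similar
  -> R4 @ bar 2 tick 0 v(0, 2): E3/D4 m7 untreated
  -> R7 @ bar 2 tick 0 v(1,): F4->G3 leap 10st
  -> R2 @ bar 3 tick 0 v(0, 2): E3/D4 m7 -> F3/F4 P8 similar
  -> R1 @ bar 4 tick 0 v(0, 2): F3/F4 P8 -> E3/E4 P8 similar
  -> R1 @ bar 5 tick 0 v(0, 2): E3/E4 P8 -> C3/C4 P8 similar
  -> R2 @ bar 6 tick 0 v(1, 2): A3/C4 m3 -> F3/F3 P1 similar
  -> R4 @ bar 6 tick 0 v(0, 1): B2/F3 TT untreated
  -> R4 @ bar 6 tick 0 v(0, 2): B2/F3 TT untreated
  -> R2 @ bar 7 tick 0 v(0, 2): B2/F3 TT -> D3/D4 P8 similar
  -> R7 @ bar 7 tick 0 v(1,): F3->B3 leap 6st
  -> R8 @ bar 7 tick 0 v(0, 2): penult P8 not 3rd/6th
  -> R2 @ bar 8 tick 0 v(0, 1): D3/B3 M6 -> E3/E4 P8 similar
  -> R6 @ bar 8 tick 3 v(0, 2): closes on m3

(0, 0, R5, (0, 2))
(1, 0, R1, (0, 1))
(1, 0, R3, (1, 2))
(1, 0, R4, (0, 2))
(1, 1, R3, (1, 2))
(1, 2, R3, (1, 2))
(1, 3, R3, (1, 2))
(2, 0, R2, (1, 2))
(2, 0, R4, (0, 2))
(2, 0, R7, (1,))
(3, 0, R2, (0, 2))
(4, 0, R1, (0, 2))
(5, 0, R1, (0, 2))
(6, 0, R2, (1, 2))
(6, 0, R4, (0, 1))
(6, 0, R4, (0, 2))
(7, 0, R2, (0, 2))
(7, 0, R7, (1,))
(7, 0, R8, (0, 2))
(8, 0, R2, (0, 1))
(8, 3, R6, (0, 2))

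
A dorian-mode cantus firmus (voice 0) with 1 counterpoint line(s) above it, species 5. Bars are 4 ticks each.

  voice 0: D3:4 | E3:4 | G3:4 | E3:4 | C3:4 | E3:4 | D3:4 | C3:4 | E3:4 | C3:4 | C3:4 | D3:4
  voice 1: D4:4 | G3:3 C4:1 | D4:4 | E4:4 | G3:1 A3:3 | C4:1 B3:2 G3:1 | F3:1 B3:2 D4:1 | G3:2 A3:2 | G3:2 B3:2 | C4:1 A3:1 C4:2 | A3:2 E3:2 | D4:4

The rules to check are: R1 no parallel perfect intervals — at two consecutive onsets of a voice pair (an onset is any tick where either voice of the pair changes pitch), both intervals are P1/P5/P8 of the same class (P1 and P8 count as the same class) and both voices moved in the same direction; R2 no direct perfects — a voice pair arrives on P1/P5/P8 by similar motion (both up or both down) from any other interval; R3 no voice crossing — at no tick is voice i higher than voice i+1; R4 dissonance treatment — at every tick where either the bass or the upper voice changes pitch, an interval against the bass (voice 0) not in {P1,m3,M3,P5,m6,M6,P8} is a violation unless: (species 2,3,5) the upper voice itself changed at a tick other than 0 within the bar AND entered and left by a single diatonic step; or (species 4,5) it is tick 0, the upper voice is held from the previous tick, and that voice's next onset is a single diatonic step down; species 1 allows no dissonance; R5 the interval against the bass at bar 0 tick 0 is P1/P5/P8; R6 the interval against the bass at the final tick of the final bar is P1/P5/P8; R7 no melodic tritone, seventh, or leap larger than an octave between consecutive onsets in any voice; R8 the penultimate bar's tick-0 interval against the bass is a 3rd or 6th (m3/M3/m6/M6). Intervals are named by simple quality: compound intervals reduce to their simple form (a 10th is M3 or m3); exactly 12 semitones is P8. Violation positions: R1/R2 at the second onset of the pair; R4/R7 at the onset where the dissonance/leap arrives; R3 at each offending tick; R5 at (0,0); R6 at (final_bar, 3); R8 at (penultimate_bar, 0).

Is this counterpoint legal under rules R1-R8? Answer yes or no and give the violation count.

No (6 violations)

bar 0: v0=D3 v1=D4 (P8)
bar 1: v0=E3 v1=G3 (m3)
bar 2: v0=G3 v1=D4 (P5)
bar 3: v0=E3 v1=E4 (P8)
bar 4: v0=C3 v1=G3 (P5)
bar 5: v0=E3 v1=C4 (m6)
bar 6: v0=D3 v1=F3 (m3)
bar 7: v0=C3 v1=G3 (P5)
bar 8: v0=E3 v1=G3 (m3)
bar 9: v0=C3 v1=C4 (P8)
bar 10: v0=C3 v1=A3 (M6)
bar 11: v0=D3 v1=D4 (P8)
  R2 @ bar2.0: E3/C4 m6 -> G3/D4 P5 similar
  R2 @ bar4.0: E3/E4 P8 -> C3/G3 P5 similar
  R7 @ bar6.1: F3->B3 leap 6st
  R2 @ bar7.0: D3/D4 P8 -> C3/G3 P5 similar
  R2 @ bar11.0: C3/E3 M3 -> D3/D4 P8 similar
  R7 @ bar11.0: E3->D4 leap 10st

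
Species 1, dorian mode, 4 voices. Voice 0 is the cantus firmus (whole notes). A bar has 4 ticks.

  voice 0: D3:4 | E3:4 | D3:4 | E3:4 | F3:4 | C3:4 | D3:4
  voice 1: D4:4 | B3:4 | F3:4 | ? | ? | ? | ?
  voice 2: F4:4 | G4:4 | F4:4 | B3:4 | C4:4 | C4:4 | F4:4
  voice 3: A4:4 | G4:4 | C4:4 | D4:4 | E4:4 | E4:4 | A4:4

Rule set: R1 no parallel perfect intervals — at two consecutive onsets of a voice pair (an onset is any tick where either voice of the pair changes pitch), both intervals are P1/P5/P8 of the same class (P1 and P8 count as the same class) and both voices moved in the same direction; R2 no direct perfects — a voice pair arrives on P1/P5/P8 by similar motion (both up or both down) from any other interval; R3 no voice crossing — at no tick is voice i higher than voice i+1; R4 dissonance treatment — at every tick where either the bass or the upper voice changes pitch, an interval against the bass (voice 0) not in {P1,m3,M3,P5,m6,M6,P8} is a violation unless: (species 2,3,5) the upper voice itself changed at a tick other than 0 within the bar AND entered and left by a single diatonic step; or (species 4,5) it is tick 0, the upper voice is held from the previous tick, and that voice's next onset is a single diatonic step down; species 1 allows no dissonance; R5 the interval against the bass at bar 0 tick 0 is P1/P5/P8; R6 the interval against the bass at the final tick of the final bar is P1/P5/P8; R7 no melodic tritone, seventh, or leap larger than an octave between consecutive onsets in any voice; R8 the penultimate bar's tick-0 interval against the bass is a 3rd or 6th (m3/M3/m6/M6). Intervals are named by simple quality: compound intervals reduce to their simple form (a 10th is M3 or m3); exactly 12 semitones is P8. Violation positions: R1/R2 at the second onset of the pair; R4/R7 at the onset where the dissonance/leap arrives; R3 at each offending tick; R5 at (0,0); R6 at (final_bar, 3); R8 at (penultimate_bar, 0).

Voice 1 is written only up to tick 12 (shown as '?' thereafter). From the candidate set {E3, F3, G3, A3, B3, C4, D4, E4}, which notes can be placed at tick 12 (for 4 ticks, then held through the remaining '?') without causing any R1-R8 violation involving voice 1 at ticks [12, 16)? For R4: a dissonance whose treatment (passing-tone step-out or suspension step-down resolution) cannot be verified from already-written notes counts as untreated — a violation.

E3: violates R2
F3: violates R4
G3: violates R1
A3: violates R4
B3: violates R2,R7
C4: violates R3
D4: violates R2,R3,R4
E4: violates R2,R3,R7

{}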